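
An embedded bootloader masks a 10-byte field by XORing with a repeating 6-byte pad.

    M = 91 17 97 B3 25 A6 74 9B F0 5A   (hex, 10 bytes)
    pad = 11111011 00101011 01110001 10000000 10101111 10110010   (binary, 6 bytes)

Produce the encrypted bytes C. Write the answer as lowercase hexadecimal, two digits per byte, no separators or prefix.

The 6-byte key repeats, so the effective keystream is fb 2b 71 80 af b2 fb 2b 71 80.
byte 0: 10010001 ⊕ 11111011 = 01101010
byte 1: 00010111 ⊕ 00101011 = 00111100
byte 2: 10010111 ⊕ 01110001 = 11100110
byte 3: 10110011 ⊕ 10000000 = 00110011
byte 4: 00100101 ⊕ 10101111 = 10001010
byte 5: 10100110 ⊕ 10110010 = 00010100
byte 6: 01110100 ⊕ 11111011 = 10001111
byte 7: 10011011 ⊕ 00101011 = 10110000
byte 8: 11110000 ⊕ 01110001 = 10000001
byte 9: 01011010 ⊕ 10000000 = 11011010

6a3ce6338a148fb081da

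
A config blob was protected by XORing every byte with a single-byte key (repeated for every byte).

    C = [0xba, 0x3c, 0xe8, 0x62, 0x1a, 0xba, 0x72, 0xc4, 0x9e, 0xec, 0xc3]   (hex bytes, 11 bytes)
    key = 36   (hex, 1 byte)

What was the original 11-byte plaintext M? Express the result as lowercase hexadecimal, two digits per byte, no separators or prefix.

8c0ade542c8c44f2a8daf5

The 1-byte key repeats, so the effective keystream is 36 36 36 36 36 36 36 36 36 36 36.
byte 0: 186 ⊕  54 = 140
byte 1:  60 ⊕  54 =  10
byte 2: 232 ⊕  54 = 222
byte 3:  98 ⊕  54 =  84
byte 4:  26 ⊕  54 =  44
byte 5: 186 ⊕  54 = 140
byte 6: 114 ⊕  54 =  68
byte 7: 196 ⊕  54 = 242
byte 8: 158 ⊕  54 = 168
byte 9: 236 ⊕  54 = 218
byte 10: 195 ⊕  54 = 245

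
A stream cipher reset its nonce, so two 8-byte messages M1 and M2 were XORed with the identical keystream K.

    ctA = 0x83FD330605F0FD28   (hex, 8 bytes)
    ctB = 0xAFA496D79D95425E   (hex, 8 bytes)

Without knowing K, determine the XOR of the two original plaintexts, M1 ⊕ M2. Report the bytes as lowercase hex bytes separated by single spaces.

2c 59 a5 d1 98 65 bf 76

ctA ⊕ ctB = (M1 ⊕ K) ⊕ (M2 ⊕ K) = M1 ⊕ M2 — the shared key cancels under XOR.
10000011 ^ 10101111 = 00101100
11111101 ^ 10100100 = 01011001
00110011 ^ 10010110 = 10100101
00000110 ^ 11010111 = 11010001
00000101 ^ 10011101 = 10011000
11110000 ^ 10010101 = 01100101
11111101 ^ 01000010 = 10111111
00101000 ^ 01011110 = 01110110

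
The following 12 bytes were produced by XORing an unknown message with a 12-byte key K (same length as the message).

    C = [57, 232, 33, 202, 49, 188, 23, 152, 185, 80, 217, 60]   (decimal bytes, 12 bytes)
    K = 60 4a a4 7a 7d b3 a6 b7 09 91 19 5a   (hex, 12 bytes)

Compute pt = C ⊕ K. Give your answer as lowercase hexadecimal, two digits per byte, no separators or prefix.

59a285b04c0fb12fb0c1c066

00111001 ⊕ 01100000 = 01011001
11101000 ⊕ 01001010 = 10100010
00100001 ⊕ 10100100 = 10000101
11001010 ⊕ 01111010 = 10110000
00110001 ⊕ 01111101 = 01001100
10111100 ⊕ 10110011 = 00001111
00010111 ⊕ 10100110 = 10110001
10011000 ⊕ 10110111 = 00101111
10111001 ⊕ 00001001 = 10110000
01010000 ⊕ 10010001 = 11000001
11011001 ⊕ 00011001 = 11000000
00111100 ⊕ 01011010 = 01100110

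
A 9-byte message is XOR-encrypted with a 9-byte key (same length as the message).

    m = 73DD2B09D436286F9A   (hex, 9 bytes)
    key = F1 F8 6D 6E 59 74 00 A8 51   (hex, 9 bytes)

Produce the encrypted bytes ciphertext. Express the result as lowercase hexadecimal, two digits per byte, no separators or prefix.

822546678d4228c7cb

73 xor f1 = 82
dd xor f8 = 25
2b xor 6d = 46
09 xor 6e = 67
d4 xor 59 = 8d
36 xor 74 = 42
28 xor 00 = 28
6f xor a8 = c7
9a xor 51 = cb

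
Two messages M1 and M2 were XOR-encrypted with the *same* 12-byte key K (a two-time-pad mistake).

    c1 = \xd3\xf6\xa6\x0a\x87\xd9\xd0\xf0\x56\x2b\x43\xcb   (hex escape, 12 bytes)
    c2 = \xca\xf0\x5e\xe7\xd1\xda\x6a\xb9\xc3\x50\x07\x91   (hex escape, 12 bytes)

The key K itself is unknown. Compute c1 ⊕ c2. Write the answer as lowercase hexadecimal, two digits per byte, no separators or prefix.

c1 ⊕ c2 = (M1 ⊕ K) ⊕ (M2 ⊕ K) = M1 ⊕ M2 — the shared key cancels under XOR.
11010011 ⊕ 11001010 = 00011001
11110110 ⊕ 11110000 = 00000110
10100110 ⊕ 01011110 = 11111000
00001010 ⊕ 11100111 = 11101101
10000111 ⊕ 11010001 = 01010110
11011001 ⊕ 11011010 = 00000011
11010000 ⊕ 01101010 = 10111010
11110000 ⊕ 10111001 = 01001001
01010110 ⊕ 11000011 = 10010101
00101011 ⊕ 01010000 = 01111011
01000011 ⊕ 00000111 = 01000100
11001011 ⊕ 10010001 = 01011010

1906f8ed5603ba49957b445a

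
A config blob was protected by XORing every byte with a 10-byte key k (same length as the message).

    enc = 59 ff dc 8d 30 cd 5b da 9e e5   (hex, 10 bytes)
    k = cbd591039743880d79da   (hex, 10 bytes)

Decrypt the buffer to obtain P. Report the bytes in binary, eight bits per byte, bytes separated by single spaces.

XOR is its own inverse, so applying the key byte-wise gives the result directly.
59 ^ cb = 92
ff ^ d5 = 2a
dc ^ 91 = 4d
8d ^ 03 = 8e
30 ^ 97 = a7
cd ^ 43 = 8e
5b ^ 88 = d3
da ^ 0d = d7
9e ^ 79 = e7
e5 ^ da = 3f

10010010 00101010 01001101 10001110 10100111 10001110 11010011 11010111 11100111 00111111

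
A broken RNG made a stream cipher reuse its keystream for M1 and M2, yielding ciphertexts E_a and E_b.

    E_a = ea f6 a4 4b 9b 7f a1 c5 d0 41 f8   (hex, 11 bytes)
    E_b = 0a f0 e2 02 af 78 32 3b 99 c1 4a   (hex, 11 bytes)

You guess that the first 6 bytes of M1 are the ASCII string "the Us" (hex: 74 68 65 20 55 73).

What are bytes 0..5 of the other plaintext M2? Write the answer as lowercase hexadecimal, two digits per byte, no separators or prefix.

First, E_a ⊕ E_b = (M1 ⊕ K) ⊕ (M2 ⊕ K) = M1 ⊕ M2, so the key drops out. Then M2 = (M1 ⊕ M2) ⊕ M1 over the first 6 bytes.
byte 0: (ea ^ 0a) ^ 74 = e0 ^ 74 = 94
byte 1: (f6 ^ f0) ^ 68 = 06 ^ 68 = 6e
byte 2: (a4 ^ e2) ^ 65 = 46 ^ 65 = 23
byte 3: (4b ^ 02) ^ 20 = 49 ^ 20 = 69
byte 4: (9b ^ af) ^ 55 = 34 ^ 55 = 61
byte 5: (7f ^ 78) ^ 73 = 07 ^ 73 = 74

946e23696174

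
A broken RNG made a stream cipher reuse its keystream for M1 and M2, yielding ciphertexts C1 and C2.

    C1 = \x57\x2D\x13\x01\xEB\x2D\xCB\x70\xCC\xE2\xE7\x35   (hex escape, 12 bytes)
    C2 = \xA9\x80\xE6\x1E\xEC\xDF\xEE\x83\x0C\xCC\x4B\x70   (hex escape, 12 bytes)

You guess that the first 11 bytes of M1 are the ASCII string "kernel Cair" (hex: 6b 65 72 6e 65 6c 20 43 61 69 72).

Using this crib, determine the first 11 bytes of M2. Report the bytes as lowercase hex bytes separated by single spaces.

95 c8 87 71 62 9e 05 b0 a1 47 de

First, C1 ⊕ C2 = (M1 ⊕ K) ⊕ (M2 ⊕ K) = M1 ⊕ M2, so the key drops out. Then M2 = (M1 ⊕ M2) ⊕ M1 over the first 11 bytes.
byte 0: (57 ⊕ a9) ⊕ 6b = fe ⊕ 6b = 95
byte 1: (2d ⊕ 80) ⊕ 65 = ad ⊕ 65 = c8
byte 2: (13 ⊕ e6) ⊕ 72 = f5 ⊕ 72 = 87
byte 3: (01 ⊕ 1e) ⊕ 6e = 1f ⊕ 6e = 71
byte 4: (eb ⊕ ec) ⊕ 65 = 07 ⊕ 65 = 62
byte 5: (2d ⊕ df) ⊕ 6c = f2 ⊕ 6c = 9e
byte 6: (cb ⊕ ee) ⊕ 20 = 25 ⊕ 20 = 05
byte 7: (70 ⊕ 83) ⊕ 43 = f3 ⊕ 43 = b0
byte 8: (cc ⊕ 0c) ⊕ 61 = c0 ⊕ 61 = a1
byte 9: (e2 ⊕ cc) ⊕ 69 = 2e ⊕ 69 = 47
byte 10: (e7 ⊕ 4b) ⊕ 72 = ac ⊕ 72 = de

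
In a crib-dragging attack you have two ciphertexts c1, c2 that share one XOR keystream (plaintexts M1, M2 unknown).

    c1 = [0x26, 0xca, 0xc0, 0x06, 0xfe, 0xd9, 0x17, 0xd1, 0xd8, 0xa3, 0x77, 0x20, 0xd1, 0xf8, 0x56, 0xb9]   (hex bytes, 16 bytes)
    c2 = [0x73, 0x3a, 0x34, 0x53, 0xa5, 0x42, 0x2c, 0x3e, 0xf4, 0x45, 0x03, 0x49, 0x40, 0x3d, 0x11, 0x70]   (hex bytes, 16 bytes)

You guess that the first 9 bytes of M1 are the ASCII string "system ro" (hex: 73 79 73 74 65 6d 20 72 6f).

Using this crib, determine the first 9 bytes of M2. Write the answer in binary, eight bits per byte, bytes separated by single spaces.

00100110 10001001 10000111 00100001 00111110 11110110 00011011 10011101 01000011

First, c1 ⊕ c2 = (M1 ⊕ K) ⊕ (M2 ⊕ K) = M1 ⊕ M2, so the key drops out. Then M2 = (M1 ⊕ M2) ⊕ M1 over the first 9 bytes.
byte 0: (26 xor 73) xor 73 = 55 xor 73 = 26
byte 1: (ca xor 3a) xor 79 = f0 xor 79 = 89
byte 2: (c0 xor 34) xor 73 = f4 xor 73 = 87
byte 3: (06 xor 53) xor 74 = 55 xor 74 = 21
byte 4: (fe xor a5) xor 65 = 5b xor 65 = 3e
byte 5: (d9 xor 42) xor 6d = 9b xor 6d = f6
byte 6: (17 xor 2c) xor 20 = 3b xor 20 = 1b
byte 7: (d1 xor 3e) xor 72 = ef xor 72 = 9d
byte 8: (d8 xor f4) xor 6f = 2c xor 6f = 43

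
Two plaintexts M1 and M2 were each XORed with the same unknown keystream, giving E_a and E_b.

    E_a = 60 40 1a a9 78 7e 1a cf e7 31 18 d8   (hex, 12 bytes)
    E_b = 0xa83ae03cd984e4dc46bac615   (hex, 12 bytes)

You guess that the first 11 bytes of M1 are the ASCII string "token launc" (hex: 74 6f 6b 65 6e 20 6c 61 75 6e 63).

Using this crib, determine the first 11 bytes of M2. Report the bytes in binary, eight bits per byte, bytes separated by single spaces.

First, E_a ⊕ E_b = (M1 ⊕ K) ⊕ (M2 ⊕ K) = M1 ⊕ M2, so the key drops out. Then M2 = (M1 ⊕ M2) ⊕ M1 over the first 11 bytes.
byte 0: (60 ⊕ a8) ⊕ 74 = c8 ⊕ 74 = bc
byte 1: (40 ⊕ 3a) ⊕ 6f = 7a ⊕ 6f = 15
byte 2: (1a ⊕ e0) ⊕ 6b = fa ⊕ 6b = 91
byte 3: (a9 ⊕ 3c) ⊕ 65 = 95 ⊕ 65 = f0
byte 4: (78 ⊕ d9) ⊕ 6e = a1 ⊕ 6e = cf
byte 5: (7e ⊕ 84) ⊕ 20 = fa ⊕ 20 = da
byte 6: (1a ⊕ e4) ⊕ 6c = fe ⊕ 6c = 92
byte 7: (cf ⊕ dc) ⊕ 61 = 13 ⊕ 61 = 72
byte 8: (e7 ⊕ 46) ⊕ 75 = a1 ⊕ 75 = d4
byte 9: (31 ⊕ ba) ⊕ 6e = 8b ⊕ 6e = e5
byte 10: (18 ⊕ c6) ⊕ 63 = de ⊕ 63 = bd

10111100 00010101 10010001 11110000 11001111 11011010 10010010 01110010 11010100 11100101 10111101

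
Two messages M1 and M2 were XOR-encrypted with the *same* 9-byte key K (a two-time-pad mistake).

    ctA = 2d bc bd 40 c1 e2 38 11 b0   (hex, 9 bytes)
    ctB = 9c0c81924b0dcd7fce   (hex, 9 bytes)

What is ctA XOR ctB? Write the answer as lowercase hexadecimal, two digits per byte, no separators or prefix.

ctA ⊕ ctB = (M1 ⊕ K) ⊕ (M2 ⊕ K) = M1 ⊕ M2 — the shared key cancels under XOR.
00101101 XOR 10011100 = 10110001
10111100 XOR 00001100 = 10110000
10111101 XOR 10000001 = 00111100
01000000 XOR 10010010 = 11010010
11000001 XOR 01001011 = 10001010
11100010 XOR 00001101 = 11101111
00111000 XOR 11001101 = 11110101
00010001 XOR 01111111 = 01101110
10110000 XOR 11001110 = 01111110

b1b03cd28aeff56e7e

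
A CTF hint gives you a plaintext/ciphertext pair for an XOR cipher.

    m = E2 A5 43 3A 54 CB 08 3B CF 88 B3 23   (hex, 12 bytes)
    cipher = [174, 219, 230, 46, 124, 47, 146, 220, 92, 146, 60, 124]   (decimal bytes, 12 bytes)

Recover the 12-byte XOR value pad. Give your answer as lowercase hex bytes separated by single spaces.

4c 7e a5 14 28 e4 9a e7 93 1a 8f 5f

Since cipher = m ⊕ pad, XORing both sides with m gives pad = m ⊕ cipher.
byte 0: e2 XOR ae = 4c
byte 1: a5 XOR db = 7e
byte 2: 43 XOR e6 = a5
byte 3: 3a XOR 2e = 14
byte 4: 54 XOR 7c = 28
byte 5: cb XOR 2f = e4
byte 6: 08 XOR 92 = 9a
byte 7: 3b XOR dc = e7
byte 8: cf XOR 5c = 93
byte 9: 88 XOR 92 = 1a
byte 10: b3 XOR 3c = 8f
byte 11: 23 XOR 7c = 5f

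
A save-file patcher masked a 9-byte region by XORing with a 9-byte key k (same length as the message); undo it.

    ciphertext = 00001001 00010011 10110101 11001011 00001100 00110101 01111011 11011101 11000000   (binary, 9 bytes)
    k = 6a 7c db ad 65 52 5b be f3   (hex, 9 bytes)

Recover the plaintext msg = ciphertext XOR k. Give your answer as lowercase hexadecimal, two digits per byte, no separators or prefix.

XOR is its own inverse, so applying the key byte-wise gives the result directly.
00001001 xor 01101010 = 01100011
00010011 xor 01111100 = 01101111
10110101 xor 11011011 = 01101110
11001011 xor 10101101 = 01100110
00001100 xor 01100101 = 01101001
00110101 xor 01010010 = 01100111
01111011 xor 01011011 = 00100000
11011101 xor 10111110 = 01100011
11000000 xor 11110011 = 00110011

636f6e666967206333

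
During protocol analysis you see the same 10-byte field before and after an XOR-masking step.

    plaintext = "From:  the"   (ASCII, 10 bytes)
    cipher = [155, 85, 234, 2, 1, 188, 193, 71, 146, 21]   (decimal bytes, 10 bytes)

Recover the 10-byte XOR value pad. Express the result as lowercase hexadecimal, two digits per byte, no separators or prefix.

Since cipher = plaintext ⊕ pad, XORing both sides with plaintext gives pad = plaintext ⊕ cipher.
46 ^ 9b = dd
72 ^ 55 = 27
6f ^ ea = 85
6d ^ 02 = 6f
3a ^ 01 = 3b
20 ^ bc = 9c
20 ^ c1 = e1
74 ^ 47 = 33
68 ^ 92 = fa
65 ^ 15 = 70

dd27856f3b9ce133fa70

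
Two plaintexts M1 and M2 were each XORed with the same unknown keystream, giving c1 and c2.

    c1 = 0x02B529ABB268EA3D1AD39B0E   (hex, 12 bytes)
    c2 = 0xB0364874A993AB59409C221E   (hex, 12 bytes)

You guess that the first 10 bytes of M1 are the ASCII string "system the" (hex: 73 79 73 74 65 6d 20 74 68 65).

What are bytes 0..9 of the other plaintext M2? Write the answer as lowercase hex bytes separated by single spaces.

First, c1 ⊕ c2 = (M1 ⊕ K) ⊕ (M2 ⊕ K) = M1 ⊕ M2, so the key drops out. Then M2 = (M1 ⊕ M2) ⊕ M1 over the first 10 bytes.
byte 0: (02 xor b0) xor 73 = b2 xor 73 = c1
byte 1: (b5 xor 36) xor 79 = 83 xor 79 = fa
byte 2: (29 xor 48) xor 73 = 61 xor 73 = 12
byte 3: (ab xor 74) xor 74 = df xor 74 = ab
byte 4: (b2 xor a9) xor 65 = 1b xor 65 = 7e
byte 5: (68 xor 93) xor 6d = fb xor 6d = 96
byte 6: (ea xor ab) xor 20 = 41 xor 20 = 61
byte 7: (3d xor 59) xor 74 = 64 xor 74 = 10
byte 8: (1a xor 40) xor 68 = 5a xor 68 = 32
byte 9: (d3 xor 9c) xor 65 = 4f xor 65 = 2a

c1 fa 12 ab 7e 96 61 10 32 2a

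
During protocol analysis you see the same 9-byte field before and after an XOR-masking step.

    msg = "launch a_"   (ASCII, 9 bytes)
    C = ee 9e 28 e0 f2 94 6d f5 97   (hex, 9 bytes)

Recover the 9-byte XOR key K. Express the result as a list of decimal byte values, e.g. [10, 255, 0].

[130, 255, 93, 142, 145, 252, 77, 148, 200]

Since C = msg ⊕ K, XORing both sides with msg gives K = msg ⊕ C.
6c XOR ee = 82
61 XOR 9e = ff
75 XOR 28 = 5d
6e XOR e0 = 8e
63 XOR f2 = 91
68 XOR 94 = fc
20 XOR 6d = 4d
61 XOR f5 = 94
5f XOR 97 = c8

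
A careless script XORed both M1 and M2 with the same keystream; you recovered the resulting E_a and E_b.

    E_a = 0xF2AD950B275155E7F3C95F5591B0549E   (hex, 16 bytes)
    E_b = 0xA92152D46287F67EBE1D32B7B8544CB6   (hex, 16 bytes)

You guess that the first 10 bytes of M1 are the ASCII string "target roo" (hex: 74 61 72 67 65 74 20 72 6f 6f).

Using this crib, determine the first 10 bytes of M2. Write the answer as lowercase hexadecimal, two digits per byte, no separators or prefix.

First, E_a ⊕ E_b = (M1 ⊕ K) ⊕ (M2 ⊕ K) = M1 ⊕ M2, so the key drops out. Then M2 = (M1 ⊕ M2) ⊕ M1 over the first 10 bytes.
byte 0: (f2 XOR a9) XOR 74 = 5b XOR 74 = 2f
byte 1: (ad XOR 21) XOR 61 = 8c XOR 61 = ed
byte 2: (95 XOR 52) XOR 72 = c7 XOR 72 = b5
byte 3: (0b XOR d4) XOR 67 = df XOR 67 = b8
byte 4: (27 XOR 62) XOR 65 = 45 XOR 65 = 20
byte 5: (51 XOR 87) XOR 74 = d6 XOR 74 = a2
byte 6: (55 XOR f6) XOR 20 = a3 XOR 20 = 83
byte 7: (e7 XOR 7e) XOR 72 = 99 XOR 72 = eb
byte 8: (f3 XOR be) XOR 6f = 4d XOR 6f = 22
byte 9: (c9 XOR 1d) XOR 6f = d4 XOR 6f = bb

2fedb5b820a283eb22bb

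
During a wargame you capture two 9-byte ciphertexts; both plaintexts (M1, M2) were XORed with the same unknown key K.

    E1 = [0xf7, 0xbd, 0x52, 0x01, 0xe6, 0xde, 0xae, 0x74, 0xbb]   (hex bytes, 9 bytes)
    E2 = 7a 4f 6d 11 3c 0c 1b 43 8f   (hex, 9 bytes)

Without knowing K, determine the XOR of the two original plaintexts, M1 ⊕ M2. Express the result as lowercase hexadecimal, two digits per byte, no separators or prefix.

E1 ⊕ E2 = (M1 ⊕ K) ⊕ (M2 ⊕ K) = M1 ⊕ M2 — the shared key cancels under XOR.
f7 ^ 7a = 8d
bd ^ 4f = f2
52 ^ 6d = 3f
01 ^ 11 = 10
e6 ^ 3c = da
de ^ 0c = d2
ae ^ 1b = b5
74 ^ 43 = 37
bb ^ 8f = 34

8df23f10dad2b53734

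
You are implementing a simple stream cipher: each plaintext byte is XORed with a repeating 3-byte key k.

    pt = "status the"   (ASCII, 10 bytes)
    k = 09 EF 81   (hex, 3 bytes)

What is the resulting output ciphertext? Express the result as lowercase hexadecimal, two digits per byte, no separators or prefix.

The 3-byte key repeats, so the effective keystream is 09 ef 81 09 ef 81 09 ef 81 09.
byte 0: 115 xor   9 = 122
byte 1: 116 xor 239 = 155
byte 2:  97 xor 129 = 224
byte 3: 116 xor   9 = 125
byte 4: 117 xor 239 = 154
byte 5: 115 xor 129 = 242
byte 6:  32 xor   9 =  41
byte 7: 116 xor 239 = 155
byte 8: 104 xor 129 = 233
byte 9: 101 xor   9 = 108

7a9be07d9af2299be96c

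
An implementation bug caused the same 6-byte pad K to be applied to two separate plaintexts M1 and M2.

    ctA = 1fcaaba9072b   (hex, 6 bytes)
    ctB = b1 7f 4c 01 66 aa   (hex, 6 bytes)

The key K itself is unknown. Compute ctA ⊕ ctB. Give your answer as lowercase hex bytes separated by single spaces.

ae b5 e7 a8 61 81

ctA ⊕ ctB = (M1 ⊕ K) ⊕ (M2 ⊕ K) = M1 ⊕ M2 — the shared key cancels under XOR.
1f ⊕ b1 = ae
ca ⊕ 7f = b5
ab ⊕ 4c = e7
a9 ⊕ 01 = a8
07 ⊕ 66 = 61
2b ⊕ aa = 81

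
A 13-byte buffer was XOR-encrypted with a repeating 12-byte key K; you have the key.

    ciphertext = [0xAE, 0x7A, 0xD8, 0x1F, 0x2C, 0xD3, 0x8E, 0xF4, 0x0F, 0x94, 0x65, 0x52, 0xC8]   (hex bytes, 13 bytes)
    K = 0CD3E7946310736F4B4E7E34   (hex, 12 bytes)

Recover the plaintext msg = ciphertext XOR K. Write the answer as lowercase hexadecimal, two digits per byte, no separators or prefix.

a2a93f8b4fc3fd9b44da1b66c4

The 12-byte key repeats, so the effective keystream is 0c d3 e7 94 63 10 73 6f 4b 4e 7e 34 0c.
byte 0: ae ^ 0c = a2
byte 1: 7a ^ d3 = a9
byte 2: d8 ^ e7 = 3f
byte 3: 1f ^ 94 = 8b
byte 4: 2c ^ 63 = 4f
byte 5: d3 ^ 10 = c3
byte 6: 8e ^ 73 = fd
byte 7: f4 ^ 6f = 9b
byte 8: 0f ^ 4b = 44
byte 9: 94 ^ 4e = da
byte 10: 65 ^ 7e = 1b
byte 11: 52 ^ 34 = 66
byte 12: c8 ^ 0c = c4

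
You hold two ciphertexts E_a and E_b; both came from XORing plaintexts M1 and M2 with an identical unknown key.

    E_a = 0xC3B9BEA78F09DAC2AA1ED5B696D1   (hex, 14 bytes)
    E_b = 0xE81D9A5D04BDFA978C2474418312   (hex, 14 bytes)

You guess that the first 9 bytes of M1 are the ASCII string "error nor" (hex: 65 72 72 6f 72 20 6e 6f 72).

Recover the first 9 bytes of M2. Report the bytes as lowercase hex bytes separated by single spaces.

4e d6 56 95 f9 94 4e 3a 54

First, E_a ⊕ E_b = (M1 ⊕ K) ⊕ (M2 ⊕ K) = M1 ⊕ M2, so the key drops out. Then M2 = (M1 ⊕ M2) ⊕ M1 over the first 9 bytes.
byte 0: (c3 XOR e8) XOR 65 = 2b XOR 65 = 4e
byte 1: (b9 XOR 1d) XOR 72 = a4 XOR 72 = d6
byte 2: (be XOR 9a) XOR 72 = 24 XOR 72 = 56
byte 3: (a7 XOR 5d) XOR 6f = fa XOR 6f = 95
byte 4: (8f XOR 04) XOR 72 = 8b XOR 72 = f9
byte 5: (09 XOR bd) XOR 20 = b4 XOR 20 = 94
byte 6: (da XOR fa) XOR 6e = 20 XOR 6e = 4e
byte 7: (c2 XOR 97) XOR 6f = 55 XOR 6f = 3a
byte 8: (aa XOR 8c) XOR 72 = 26 XOR 72 = 54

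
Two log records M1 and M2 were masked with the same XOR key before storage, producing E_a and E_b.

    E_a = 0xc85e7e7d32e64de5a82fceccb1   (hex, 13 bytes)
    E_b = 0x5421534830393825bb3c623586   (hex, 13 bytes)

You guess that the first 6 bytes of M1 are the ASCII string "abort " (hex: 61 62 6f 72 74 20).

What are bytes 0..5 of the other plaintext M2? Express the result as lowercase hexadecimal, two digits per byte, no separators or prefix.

First, E_a ⊕ E_b = (M1 ⊕ K) ⊕ (M2 ⊕ K) = M1 ⊕ M2, so the key drops out. Then M2 = (M1 ⊕ M2) ⊕ M1 over the first 6 bytes.
byte 0: (c8 ⊕ 54) ⊕ 61 = 9c ⊕ 61 = fd
byte 1: (5e ⊕ 21) ⊕ 62 = 7f ⊕ 62 = 1d
byte 2: (7e ⊕ 53) ⊕ 6f = 2d ⊕ 6f = 42
byte 3: (7d ⊕ 48) ⊕ 72 = 35 ⊕ 72 = 47
byte 4: (32 ⊕ 30) ⊕ 74 = 02 ⊕ 74 = 76
byte 5: (e6 ⊕ 39) ⊕ 20 = df ⊕ 20 = ff

fd1d424776ff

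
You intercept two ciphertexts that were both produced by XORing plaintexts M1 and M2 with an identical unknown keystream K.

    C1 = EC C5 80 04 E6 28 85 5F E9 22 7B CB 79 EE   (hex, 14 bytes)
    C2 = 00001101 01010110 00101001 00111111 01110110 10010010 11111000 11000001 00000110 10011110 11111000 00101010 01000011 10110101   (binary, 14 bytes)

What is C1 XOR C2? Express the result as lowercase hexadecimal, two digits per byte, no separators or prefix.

e193a93b90ba7d9eefbc83e13a5b

C1 ⊕ C2 = (M1 ⊕ K) ⊕ (M2 ⊕ K) = M1 ⊕ M2 — the shared key cancels under XOR.
byte 0: ec ^ 0d = e1
byte 1: c5 ^ 56 = 93
byte 2: 80 ^ 29 = a9
byte 3: 04 ^ 3f = 3b
byte 4: e6 ^ 76 = 90
byte 5: 28 ^ 92 = ba
byte 6: 85 ^ f8 = 7d
byte 7: 5f ^ c1 = 9e
byte 8: e9 ^ 06 = ef
byte 9: 22 ^ 9e = bc
byte 10: 7b ^ f8 = 83
byte 11: cb ^ 2a = e1
byte 12: 79 ^ 43 = 3a
byte 13: ee ^ b5 = 5b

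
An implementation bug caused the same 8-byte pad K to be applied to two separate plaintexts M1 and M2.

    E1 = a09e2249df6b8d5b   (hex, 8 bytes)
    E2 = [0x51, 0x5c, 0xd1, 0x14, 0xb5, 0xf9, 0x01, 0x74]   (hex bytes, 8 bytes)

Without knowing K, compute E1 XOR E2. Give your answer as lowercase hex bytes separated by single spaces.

f1 c2 f3 5d 6a 92 8c 2f

E1 ⊕ E2 = (M1 ⊕ K) ⊕ (M2 ⊕ K) = M1 ⊕ M2 — the shared key cancels under XOR.
a0 xor 51 = f1
9e xor 5c = c2
22 xor d1 = f3
49 xor 14 = 5d
df xor b5 = 6a
6b xor f9 = 92
8d xor 01 = 8c
5b xor 74 = 2f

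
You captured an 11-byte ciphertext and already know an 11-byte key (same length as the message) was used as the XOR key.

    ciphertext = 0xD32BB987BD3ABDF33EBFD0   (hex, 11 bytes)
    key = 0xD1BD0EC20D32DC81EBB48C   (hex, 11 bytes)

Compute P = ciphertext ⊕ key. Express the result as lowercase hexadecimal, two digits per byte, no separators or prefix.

0296b745b0086172d50b5c

XOR is its own inverse, so applying the key byte-wise gives the result directly.
d3 ^ d1 = 02
2b ^ bd = 96
b9 ^ 0e = b7
87 ^ c2 = 45
bd ^ 0d = b0
3a ^ 32 = 08
bd ^ dc = 61
f3 ^ 81 = 72
3e ^ eb = d5
bf ^ b4 = 0b
d0 ^ 8c = 5c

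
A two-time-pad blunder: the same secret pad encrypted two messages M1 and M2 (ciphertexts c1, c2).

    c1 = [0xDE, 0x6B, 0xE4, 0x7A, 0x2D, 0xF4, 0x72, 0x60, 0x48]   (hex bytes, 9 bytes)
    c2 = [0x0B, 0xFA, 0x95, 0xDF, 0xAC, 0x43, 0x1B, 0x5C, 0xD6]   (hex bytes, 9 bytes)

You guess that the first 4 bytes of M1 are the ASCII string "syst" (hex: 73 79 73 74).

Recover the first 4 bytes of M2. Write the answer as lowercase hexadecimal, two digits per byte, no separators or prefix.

a6e802d1

First, c1 ⊕ c2 = (M1 ⊕ K) ⊕ (M2 ⊕ K) = M1 ⊕ M2, so the key drops out. Then M2 = (M1 ⊕ M2) ⊕ M1 over the first 4 bytes.
byte 0: (de ⊕ 0b) ⊕ 73 = d5 ⊕ 73 = a6
byte 1: (6b ⊕ fa) ⊕ 79 = 91 ⊕ 79 = e8
byte 2: (e4 ⊕ 95) ⊕ 73 = 71 ⊕ 73 = 02
byte 3: (7a ⊕ df) ⊕ 74 = a5 ⊕ 74 = d1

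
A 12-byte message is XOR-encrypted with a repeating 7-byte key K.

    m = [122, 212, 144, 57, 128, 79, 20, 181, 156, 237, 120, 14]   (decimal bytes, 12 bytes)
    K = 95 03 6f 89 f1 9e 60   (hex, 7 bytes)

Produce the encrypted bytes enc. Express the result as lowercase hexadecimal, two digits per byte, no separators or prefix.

The 7-byte key repeats, so the effective keystream is 95 03 6f 89 f1 9e 60 95 03 6f 89 f1.
byte 0: 7a XOR 95 = ef
byte 1: d4 XOR 03 = d7
byte 2: 90 XOR 6f = ff
byte 3: 39 XOR 89 = b0
byte 4: 80 XOR f1 = 71
byte 5: 4f XOR 9e = d1
byte 6: 14 XOR 60 = 74
byte 7: b5 XOR 95 = 20
byte 8: 9c XOR 03 = 9f
byte 9: ed XOR 6f = 82
byte 10: 78 XOR 89 = f1
byte 11: 0e XOR f1 = ff

efd7ffb071d174209f82f1ff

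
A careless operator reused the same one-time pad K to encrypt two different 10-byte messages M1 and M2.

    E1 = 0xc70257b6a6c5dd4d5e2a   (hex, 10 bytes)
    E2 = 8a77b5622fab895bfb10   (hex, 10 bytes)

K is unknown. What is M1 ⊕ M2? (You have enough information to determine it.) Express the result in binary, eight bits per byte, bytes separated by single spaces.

01001101 01110101 11100010 11010100 10001001 01101110 01010100 00010110 10100101 00111010

E1 ⊕ E2 = (M1 ⊕ K) ⊕ (M2 ⊕ K) = M1 ⊕ M2 — the shared key cancels under XOR.
byte 0: c7 ⊕ 8a = 4d
byte 1: 02 ⊕ 77 = 75
byte 2: 57 ⊕ b5 = e2
byte 3: b6 ⊕ 62 = d4
byte 4: a6 ⊕ 2f = 89
byte 5: c5 ⊕ ab = 6e
byte 6: dd ⊕ 89 = 54
byte 7: 4d ⊕ 5b = 16
byte 8: 5e ⊕ fb = a5
byte 9: 2a ⊕ 10 = 3a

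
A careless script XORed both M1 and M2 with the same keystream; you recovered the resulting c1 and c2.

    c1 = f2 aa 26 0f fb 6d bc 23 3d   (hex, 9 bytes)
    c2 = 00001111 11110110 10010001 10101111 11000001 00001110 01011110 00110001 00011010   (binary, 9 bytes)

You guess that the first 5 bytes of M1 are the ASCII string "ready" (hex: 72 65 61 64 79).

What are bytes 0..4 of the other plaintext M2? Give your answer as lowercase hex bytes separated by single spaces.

First, c1 ⊕ c2 = (M1 ⊕ K) ⊕ (M2 ⊕ K) = M1 ⊕ M2, so the key drops out. Then M2 = (M1 ⊕ M2) ⊕ M1 over the first 5 bytes.
byte 0: (f2 xor 0f) xor 72 = fd xor 72 = 8f
byte 1: (aa xor f6) xor 65 = 5c xor 65 = 39
byte 2: (26 xor 91) xor 61 = b7 xor 61 = d6
byte 3: (0f xor af) xor 64 = a0 xor 64 = c4
byte 4: (fb xor c1) xor 79 = 3a xor 79 = 43

8f 39 d6 c4 43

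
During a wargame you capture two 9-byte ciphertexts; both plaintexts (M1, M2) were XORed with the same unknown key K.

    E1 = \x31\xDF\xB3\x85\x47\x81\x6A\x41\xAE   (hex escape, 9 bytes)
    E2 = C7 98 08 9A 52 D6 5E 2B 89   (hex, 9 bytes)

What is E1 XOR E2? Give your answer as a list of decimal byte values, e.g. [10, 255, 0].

[246, 71, 187, 31, 21, 87, 52, 106, 39]

E1 ⊕ E2 = (M1 ⊕ K) ⊕ (M2 ⊕ K) = M1 ⊕ M2 — the shared key cancels under XOR.
byte 0: 31 ^ c7 = f6
byte 1: df ^ 98 = 47
byte 2: b3 ^ 08 = bb
byte 3: 85 ^ 9a = 1f
byte 4: 47 ^ 52 = 15
byte 5: 81 ^ d6 = 57
byte 6: 6a ^ 5e = 34
byte 7: 41 ^ 2b = 6a
byte 8: ae ^ 89 = 27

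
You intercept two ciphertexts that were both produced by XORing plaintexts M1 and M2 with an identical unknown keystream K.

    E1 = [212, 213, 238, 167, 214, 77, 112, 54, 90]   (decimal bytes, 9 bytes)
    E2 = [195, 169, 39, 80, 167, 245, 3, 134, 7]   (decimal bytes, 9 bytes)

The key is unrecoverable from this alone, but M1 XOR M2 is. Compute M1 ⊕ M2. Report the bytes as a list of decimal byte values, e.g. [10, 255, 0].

E1 ⊕ E2 = (M1 ⊕ K) ⊕ (M2 ⊕ K) = M1 ⊕ M2 — the shared key cancels under XOR.
d4 ^ c3 = 17
d5 ^ a9 = 7c
ee ^ 27 = c9
a7 ^ 50 = f7
d6 ^ a7 = 71
4d ^ f5 = b8
70 ^ 03 = 73
36 ^ 86 = b0
5a ^ 07 = 5d

[23, 124, 201, 247, 113, 184, 115, 176, 93]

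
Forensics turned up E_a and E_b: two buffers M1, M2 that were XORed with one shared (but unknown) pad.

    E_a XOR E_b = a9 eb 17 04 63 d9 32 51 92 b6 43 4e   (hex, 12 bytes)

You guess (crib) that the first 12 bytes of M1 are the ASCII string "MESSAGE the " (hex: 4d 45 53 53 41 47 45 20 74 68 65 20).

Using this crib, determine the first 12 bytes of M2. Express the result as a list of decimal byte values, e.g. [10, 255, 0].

Since E_a ⊕ E_b = M1 ⊕ M2, XORing with the guessed M1 bytes yields the corresponding M2 bytes: M2 = (E_a ⊕ E_b) ⊕ M1.
a9 ^ 4d = e4
eb ^ 45 = ae
17 ^ 53 = 44
04 ^ 53 = 57
63 ^ 41 = 22
d9 ^ 47 = 9e
32 ^ 45 = 77
51 ^ 20 = 71
92 ^ 74 = e6
b6 ^ 68 = de
43 ^ 65 = 26
4e ^ 20 = 6e

[228, 174, 68, 87, 34, 158, 119, 113, 230, 222, 38, 110]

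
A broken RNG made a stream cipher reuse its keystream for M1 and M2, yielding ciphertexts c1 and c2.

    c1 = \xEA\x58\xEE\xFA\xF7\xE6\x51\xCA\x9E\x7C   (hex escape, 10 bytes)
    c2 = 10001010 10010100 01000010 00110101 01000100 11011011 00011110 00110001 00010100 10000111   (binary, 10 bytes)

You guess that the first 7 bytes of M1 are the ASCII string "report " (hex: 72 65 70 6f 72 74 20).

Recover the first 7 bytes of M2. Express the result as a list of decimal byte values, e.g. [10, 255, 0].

[18, 169, 220, 160, 193, 73, 111]

First, c1 ⊕ c2 = (M1 ⊕ K) ⊕ (M2 ⊕ K) = M1 ⊕ M2, so the key drops out. Then M2 = (M1 ⊕ M2) ⊕ M1 over the first 7 bytes.
byte 0: (ea ⊕ 8a) ⊕ 72 = 60 ⊕ 72 = 12
byte 1: (58 ⊕ 94) ⊕ 65 = cc ⊕ 65 = a9
byte 2: (ee ⊕ 42) ⊕ 70 = ac ⊕ 70 = dc
byte 3: (fa ⊕ 35) ⊕ 6f = cf ⊕ 6f = a0
byte 4: (f7 ⊕ 44) ⊕ 72 = b3 ⊕ 72 = c1
byte 5: (e6 ⊕ db) ⊕ 74 = 3d ⊕ 74 = 49
byte 6: (51 ⊕ 1e) ⊕ 20 = 4f ⊕ 20 = 6f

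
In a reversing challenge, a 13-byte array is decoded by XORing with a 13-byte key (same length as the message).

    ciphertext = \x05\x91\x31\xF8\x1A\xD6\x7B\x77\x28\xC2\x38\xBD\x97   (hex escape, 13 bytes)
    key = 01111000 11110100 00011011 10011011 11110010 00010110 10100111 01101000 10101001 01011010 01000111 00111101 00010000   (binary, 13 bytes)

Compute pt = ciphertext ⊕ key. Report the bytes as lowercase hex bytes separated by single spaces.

05 ⊕ 78 = 7d
91 ⊕ f4 = 65
31 ⊕ 1b = 2a
f8 ⊕ 9b = 63
1a ⊕ f2 = e8
d6 ⊕ 16 = c0
7b ⊕ a7 = dc
77 ⊕ 68 = 1f
28 ⊕ a9 = 81
c2 ⊕ 5a = 98
38 ⊕ 47 = 7f
bd ⊕ 3d = 80
97 ⊕ 10 = 87

7d 65 2a 63 e8 c0 dc 1f 81 98 7f 80 87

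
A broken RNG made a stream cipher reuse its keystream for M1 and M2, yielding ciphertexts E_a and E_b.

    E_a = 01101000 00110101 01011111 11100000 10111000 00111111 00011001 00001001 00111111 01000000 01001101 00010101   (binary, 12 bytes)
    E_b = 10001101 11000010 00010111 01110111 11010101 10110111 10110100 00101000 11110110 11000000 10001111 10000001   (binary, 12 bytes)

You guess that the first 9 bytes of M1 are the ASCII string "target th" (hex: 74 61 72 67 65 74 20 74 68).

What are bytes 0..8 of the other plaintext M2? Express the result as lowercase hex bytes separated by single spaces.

91 96 3a f0 08 fc 8d 55 a1

First, E_a ⊕ E_b = (M1 ⊕ K) ⊕ (M2 ⊕ K) = M1 ⊕ M2, so the key drops out. Then M2 = (M1 ⊕ M2) ⊕ M1 over the first 9 bytes.
byte 0: (68 XOR 8d) XOR 74 = e5 XOR 74 = 91
byte 1: (35 XOR c2) XOR 61 = f7 XOR 61 = 96
byte 2: (5f XOR 17) XOR 72 = 48 XOR 72 = 3a
byte 3: (e0 XOR 77) XOR 67 = 97 XOR 67 = f0
byte 4: (b8 XOR d5) XOR 65 = 6d XOR 65 = 08
byte 5: (3f XOR b7) XOR 74 = 88 XOR 74 = fc
byte 6: (19 XOR b4) XOR 20 = ad XOR 20 = 8d
byte 7: (09 XOR 28) XOR 74 = 21 XOR 74 = 55
byte 8: (3f XOR f6) XOR 68 = c9 XOR 68 = a1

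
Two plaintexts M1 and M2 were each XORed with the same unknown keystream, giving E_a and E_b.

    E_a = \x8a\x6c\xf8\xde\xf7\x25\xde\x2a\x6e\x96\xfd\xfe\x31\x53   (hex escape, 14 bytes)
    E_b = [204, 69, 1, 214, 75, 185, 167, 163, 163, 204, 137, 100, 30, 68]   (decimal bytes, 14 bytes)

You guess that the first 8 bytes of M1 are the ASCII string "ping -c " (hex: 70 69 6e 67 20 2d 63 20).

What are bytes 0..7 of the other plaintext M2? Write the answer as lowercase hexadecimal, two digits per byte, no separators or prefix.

First, E_a ⊕ E_b = (M1 ⊕ K) ⊕ (M2 ⊕ K) = M1 ⊕ M2, so the key drops out. Then M2 = (M1 ⊕ M2) ⊕ M1 over the first 8 bytes.
byte 0: (8a ⊕ cc) ⊕ 70 = 46 ⊕ 70 = 36
byte 1: (6c ⊕ 45) ⊕ 69 = 29 ⊕ 69 = 40
byte 2: (f8 ⊕ 01) ⊕ 6e = f9 ⊕ 6e = 97
byte 3: (de ⊕ d6) ⊕ 67 = 08 ⊕ 67 = 6f
byte 4: (f7 ⊕ 4b) ⊕ 20 = bc ⊕ 20 = 9c
byte 5: (25 ⊕ b9) ⊕ 2d = 9c ⊕ 2d = b1
byte 6: (de ⊕ a7) ⊕ 63 = 79 ⊕ 63 = 1a
byte 7: (2a ⊕ a3) ⊕ 20 = 89 ⊕ 20 = a9

3640976f9cb11aa9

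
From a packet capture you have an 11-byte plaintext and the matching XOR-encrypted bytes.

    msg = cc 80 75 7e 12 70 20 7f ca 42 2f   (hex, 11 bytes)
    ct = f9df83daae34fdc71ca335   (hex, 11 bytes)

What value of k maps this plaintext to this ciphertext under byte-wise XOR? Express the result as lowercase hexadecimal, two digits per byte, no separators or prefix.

Since ct = msg ⊕ k, XORing both sides with msg gives k = msg ⊕ ct.
byte 0: 11001100 ^ 11111001 = 00110101
byte 1: 10000000 ^ 11011111 = 01011111
byte 2: 01110101 ^ 10000011 = 11110110
byte 3: 01111110 ^ 11011010 = 10100100
byte 4: 00010010 ^ 10101110 = 10111100
byte 5: 01110000 ^ 00110100 = 01000100
byte 6: 00100000 ^ 11111101 = 11011101
byte 7: 01111111 ^ 11000111 = 10111000
byte 8: 11001010 ^ 00011100 = 11010110
byte 9: 01000010 ^ 10100011 = 11100001
byte 10: 00101111 ^ 00110101 = 00011010

355ff6a4bc44ddb8d6e11a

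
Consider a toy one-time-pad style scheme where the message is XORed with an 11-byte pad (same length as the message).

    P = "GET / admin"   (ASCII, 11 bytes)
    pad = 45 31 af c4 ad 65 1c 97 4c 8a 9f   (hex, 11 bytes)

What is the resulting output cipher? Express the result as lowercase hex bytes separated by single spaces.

02 74 fb e4 82 45 7d f3 21 e3 f1

XOR is its own inverse, so applying the key byte-wise gives the result directly.
01000111 XOR 01000101 = 00000010
01000101 XOR 00110001 = 01110100
01010100 XOR 10101111 = 11111011
00100000 XOR 11000100 = 11100100
00101111 XOR 10101101 = 10000010
00100000 XOR 01100101 = 01000101
01100001 XOR 00011100 = 01111101
01100100 XOR 10010111 = 11110011
01101101 XOR 01001100 = 00100001
01101001 XOR 10001010 = 11100011
01101110 XOR 10011111 = 11110001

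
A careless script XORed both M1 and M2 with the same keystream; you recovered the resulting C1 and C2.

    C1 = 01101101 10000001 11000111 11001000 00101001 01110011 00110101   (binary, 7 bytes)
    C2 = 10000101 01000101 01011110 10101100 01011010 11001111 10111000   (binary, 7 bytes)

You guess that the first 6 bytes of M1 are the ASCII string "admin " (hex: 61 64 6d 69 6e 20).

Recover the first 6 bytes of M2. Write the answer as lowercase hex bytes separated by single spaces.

First, C1 ⊕ C2 = (M1 ⊕ K) ⊕ (M2 ⊕ K) = M1 ⊕ M2, so the key drops out. Then M2 = (M1 ⊕ M2) ⊕ M1 over the first 6 bytes.
byte 0: (6d xor 85) xor 61 = e8 xor 61 = 89
byte 1: (81 xor 45) xor 64 = c4 xor 64 = a0
byte 2: (c7 xor 5e) xor 6d = 99 xor 6d = f4
byte 3: (c8 xor ac) xor 69 = 64 xor 69 = 0d
byte 4: (29 xor 5a) xor 6e = 73 xor 6e = 1d
byte 5: (73 xor cf) xor 20 = bc xor 20 = 9c

89 a0 f4 0d 1d 9c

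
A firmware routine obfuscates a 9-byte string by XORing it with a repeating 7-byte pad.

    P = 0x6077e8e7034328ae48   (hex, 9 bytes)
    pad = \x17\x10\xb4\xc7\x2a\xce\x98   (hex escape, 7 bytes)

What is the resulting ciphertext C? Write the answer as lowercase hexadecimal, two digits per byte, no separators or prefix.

77675c20298db0b958

The 7-byte key repeats, so the effective keystream is 17 10 b4 c7 2a ce 98 17 10.
byte 0:  96 xor  23 = 119
byte 1: 119 xor  16 = 103
byte 2: 232 xor 180 =  92
byte 3: 231 xor 199 =  32
byte 4:   3 xor  42 =  41
byte 5:  67 xor 206 = 141
byte 6:  40 xor 152 = 176
byte 7: 174 xor  23 = 185
byte 8:  72 xor  16 =  88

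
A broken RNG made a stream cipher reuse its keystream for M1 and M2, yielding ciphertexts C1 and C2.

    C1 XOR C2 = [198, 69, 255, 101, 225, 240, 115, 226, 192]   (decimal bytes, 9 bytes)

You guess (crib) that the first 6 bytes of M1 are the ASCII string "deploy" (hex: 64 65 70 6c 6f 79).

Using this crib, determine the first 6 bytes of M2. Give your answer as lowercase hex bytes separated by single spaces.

Since C1 ⊕ C2 = M1 ⊕ M2, XORing with the guessed M1 bytes yields the corresponding M2 bytes: M2 = (C1 ⊕ C2) ⊕ M1.
c6 xor 64 = a2
45 xor 65 = 20
ff xor 70 = 8f
65 xor 6c = 09
e1 xor 6f = 8e
f0 xor 79 = 89

a2 20 8f 09 8e 89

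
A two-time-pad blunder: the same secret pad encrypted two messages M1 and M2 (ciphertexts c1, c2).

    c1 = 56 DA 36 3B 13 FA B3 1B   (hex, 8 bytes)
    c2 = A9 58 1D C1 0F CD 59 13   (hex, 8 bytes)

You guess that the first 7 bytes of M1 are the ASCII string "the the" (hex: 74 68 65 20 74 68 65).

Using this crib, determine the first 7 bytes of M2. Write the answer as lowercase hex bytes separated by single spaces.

8b ea 4e da 68 5f 8f

First, c1 ⊕ c2 = (M1 ⊕ K) ⊕ (M2 ⊕ K) = M1 ⊕ M2, so the key drops out. Then M2 = (M1 ⊕ M2) ⊕ M1 over the first 7 bytes.
byte 0: (56 xor a9) xor 74 = ff xor 74 = 8b
byte 1: (da xor 58) xor 68 = 82 xor 68 = ea
byte 2: (36 xor 1d) xor 65 = 2b xor 65 = 4e
byte 3: (3b xor c1) xor 20 = fa xor 20 = da
byte 4: (13 xor 0f) xor 74 = 1c xor 74 = 68
byte 5: (fa xor cd) xor 68 = 37 xor 68 = 5f
byte 6: (b3 xor 59) xor 65 = ea xor 65 = 8f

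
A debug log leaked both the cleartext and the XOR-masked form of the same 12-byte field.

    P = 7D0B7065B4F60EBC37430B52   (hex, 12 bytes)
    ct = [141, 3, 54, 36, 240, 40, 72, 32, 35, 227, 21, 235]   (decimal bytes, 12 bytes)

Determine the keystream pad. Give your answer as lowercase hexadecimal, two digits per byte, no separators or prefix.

f008464144de469c14a01eb9

Since ct = P ⊕ pad, XORing both sides with P gives pad = P ⊕ ct.
01111101 ^ 10001101 = 11110000
00001011 ^ 00000011 = 00001000
01110000 ^ 00110110 = 01000110
01100101 ^ 00100100 = 01000001
10110100 ^ 11110000 = 01000100
11110110 ^ 00101000 = 11011110
00001110 ^ 01001000 = 01000110
10111100 ^ 00100000 = 10011100
00110111 ^ 00100011 = 00010100
01000011 ^ 11100011 = 10100000
00001011 ^ 00010101 = 00011110
01010010 ^ 11101011 = 10111001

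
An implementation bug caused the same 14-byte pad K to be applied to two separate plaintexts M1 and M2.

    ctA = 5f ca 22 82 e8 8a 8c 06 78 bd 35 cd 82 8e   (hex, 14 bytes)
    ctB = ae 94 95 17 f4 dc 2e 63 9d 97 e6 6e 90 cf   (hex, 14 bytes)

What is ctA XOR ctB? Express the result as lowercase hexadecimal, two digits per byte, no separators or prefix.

f15eb7951c56a265e52ad3a31241

ctA ⊕ ctB = (M1 ⊕ K) ⊕ (M2 ⊕ K) = M1 ⊕ M2 — the shared key cancels under XOR.
01011111 ^ 10101110 = 11110001
11001010 ^ 10010100 = 01011110
00100010 ^ 10010101 = 10110111
10000010 ^ 00010111 = 10010101
11101000 ^ 11110100 = 00011100
10001010 ^ 11011100 = 01010110
10001100 ^ 00101110 = 10100010
00000110 ^ 01100011 = 01100101
01111000 ^ 10011101 = 11100101
10111101 ^ 10010111 = 00101010
00110101 ^ 11100110 = 11010011
11001101 ^ 01101110 = 10100011
10000010 ^ 10010000 = 00010010
10001110 ^ 11001111 = 01000001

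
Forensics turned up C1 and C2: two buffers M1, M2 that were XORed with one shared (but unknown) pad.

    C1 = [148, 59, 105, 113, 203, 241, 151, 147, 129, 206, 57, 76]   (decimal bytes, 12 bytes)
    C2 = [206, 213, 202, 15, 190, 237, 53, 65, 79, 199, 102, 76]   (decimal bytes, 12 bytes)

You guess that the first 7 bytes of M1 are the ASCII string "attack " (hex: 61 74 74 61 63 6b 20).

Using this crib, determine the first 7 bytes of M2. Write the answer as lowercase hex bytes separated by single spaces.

First, C1 ⊕ C2 = (M1 ⊕ K) ⊕ (M2 ⊕ K) = M1 ⊕ M2, so the key drops out. Then M2 = (M1 ⊕ M2) ⊕ M1 over the first 7 bytes.
byte 0: (94 XOR ce) XOR 61 = 5a XOR 61 = 3b
byte 1: (3b XOR d5) XOR 74 = ee XOR 74 = 9a
byte 2: (69 XOR ca) XOR 74 = a3 XOR 74 = d7
byte 3: (71 XOR 0f) XOR 61 = 7e XOR 61 = 1f
byte 4: (cb XOR be) XOR 63 = 75 XOR 63 = 16
byte 5: (f1 XOR ed) XOR 6b = 1c XOR 6b = 77
byte 6: (97 XOR 35) XOR 20 = a2 XOR 20 = 82

3b 9a d7 1f 16 77 82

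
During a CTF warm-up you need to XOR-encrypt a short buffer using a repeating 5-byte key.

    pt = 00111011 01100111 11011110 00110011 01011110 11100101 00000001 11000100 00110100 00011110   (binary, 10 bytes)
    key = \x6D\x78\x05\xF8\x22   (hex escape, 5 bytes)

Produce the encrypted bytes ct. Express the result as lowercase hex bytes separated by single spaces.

56 1f db cb 7c 88 79 c1 cc 3c

The 5-byte key repeats, so the effective keystream is 6d 78 05 f8 22 6d 78 05 f8 22.
byte 0: 3b ⊕ 6d = 56
byte 1: 67 ⊕ 78 = 1f
byte 2: de ⊕ 05 = db
byte 3: 33 ⊕ f8 = cb
byte 4: 5e ⊕ 22 = 7c
byte 5: e5 ⊕ 6d = 88
byte 6: 01 ⊕ 78 = 79
byte 7: c4 ⊕ 05 = c1
byte 8: 34 ⊕ f8 = cc
byte 9: 1e ⊕ 22 = 3c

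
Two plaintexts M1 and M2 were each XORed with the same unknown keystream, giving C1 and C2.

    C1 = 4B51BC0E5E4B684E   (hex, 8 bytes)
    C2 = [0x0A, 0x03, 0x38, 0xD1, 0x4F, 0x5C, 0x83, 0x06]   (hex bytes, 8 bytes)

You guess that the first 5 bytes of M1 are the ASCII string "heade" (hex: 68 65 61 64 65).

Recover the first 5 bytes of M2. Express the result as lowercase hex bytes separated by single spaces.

29 37 e5 bb 74

First, C1 ⊕ C2 = (M1 ⊕ K) ⊕ (M2 ⊕ K) = M1 ⊕ M2, so the key drops out. Then M2 = (M1 ⊕ M2) ⊕ M1 over the first 5 bytes.
byte 0: (4b ⊕ 0a) ⊕ 68 = 41 ⊕ 68 = 29
byte 1: (51 ⊕ 03) ⊕ 65 = 52 ⊕ 65 = 37
byte 2: (bc ⊕ 38) ⊕ 61 = 84 ⊕ 61 = e5
byte 3: (0e ⊕ d1) ⊕ 64 = df ⊕ 64 = bb
byte 4: (5e ⊕ 4f) ⊕ 65 = 11 ⊕ 65 = 74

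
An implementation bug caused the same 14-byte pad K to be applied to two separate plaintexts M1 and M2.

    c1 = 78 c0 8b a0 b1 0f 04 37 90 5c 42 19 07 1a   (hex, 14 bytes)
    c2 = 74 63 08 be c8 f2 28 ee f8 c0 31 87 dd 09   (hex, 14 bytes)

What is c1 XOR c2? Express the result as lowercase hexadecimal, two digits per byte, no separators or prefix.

0ca3831e79fd2cd9689c739eda13

c1 ⊕ c2 = (M1 ⊕ K) ⊕ (M2 ⊕ K) = M1 ⊕ M2 — the shared key cancels under XOR.
byte 0: 78 ⊕ 74 = 0c
byte 1: c0 ⊕ 63 = a3
byte 2: 8b ⊕ 08 = 83
byte 3: a0 ⊕ be = 1e
byte 4: b1 ⊕ c8 = 79
byte 5: 0f ⊕ f2 = fd
byte 6: 04 ⊕ 28 = 2c
byte 7: 37 ⊕ ee = d9
byte 8: 90 ⊕ f8 = 68
byte 9: 5c ⊕ c0 = 9c
byte 10: 42 ⊕ 31 = 73
byte 11: 19 ⊕ 87 = 9e
byte 12: 07 ⊕ dd = da
byte 13: 1a ⊕ 09 = 13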